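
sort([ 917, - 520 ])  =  [  -  520,917] 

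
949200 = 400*2373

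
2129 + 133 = 2262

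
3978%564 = 30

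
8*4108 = 32864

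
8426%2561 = 743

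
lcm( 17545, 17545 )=17545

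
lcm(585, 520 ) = 4680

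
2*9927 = 19854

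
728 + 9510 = 10238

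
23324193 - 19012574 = 4311619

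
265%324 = 265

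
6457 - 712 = 5745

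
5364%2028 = 1308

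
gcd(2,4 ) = 2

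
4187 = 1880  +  2307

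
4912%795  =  142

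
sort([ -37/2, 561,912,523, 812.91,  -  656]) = [ - 656, - 37/2,523, 561, 812.91, 912]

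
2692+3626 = 6318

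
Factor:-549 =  - 3^2*61^1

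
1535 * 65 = 99775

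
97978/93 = 97978/93 = 1053.53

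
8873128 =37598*236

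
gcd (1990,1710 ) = 10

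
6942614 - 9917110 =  - 2974496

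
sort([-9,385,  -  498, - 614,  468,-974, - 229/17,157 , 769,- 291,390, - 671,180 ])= [ - 974, - 671, - 614,-498,-291, - 229/17, - 9, 157,180, 385, 390,468,769]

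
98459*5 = 492295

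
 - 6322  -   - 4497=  - 1825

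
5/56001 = 5/56001 =0.00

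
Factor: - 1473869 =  - 1473869^1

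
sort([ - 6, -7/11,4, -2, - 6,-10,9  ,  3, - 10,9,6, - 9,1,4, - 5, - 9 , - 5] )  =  [ - 10, -10,- 9, - 9,  -  6, - 6, - 5, - 5, - 2,-7/11,1,3,4 , 4, 6,9,9]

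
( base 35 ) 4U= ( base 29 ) 5p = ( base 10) 170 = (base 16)AA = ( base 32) 5a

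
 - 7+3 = - 4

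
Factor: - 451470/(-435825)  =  202/195=2^1*3^( - 1 ) * 5^(-1)*13^( - 1)*101^1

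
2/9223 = 2/9223 = 0.00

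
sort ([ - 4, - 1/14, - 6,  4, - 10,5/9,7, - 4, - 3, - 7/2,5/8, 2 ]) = [- 10, - 6, - 4,  -  4,-7/2,- 3,-1/14,5/9,5/8, 2  ,  4, 7]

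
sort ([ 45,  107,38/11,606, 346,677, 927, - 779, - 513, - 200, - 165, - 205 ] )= [ - 779,- 513, - 205, - 200, - 165 , 38/11, 45, 107 , 346,606, 677,927]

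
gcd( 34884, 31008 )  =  3876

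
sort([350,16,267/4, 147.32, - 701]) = [- 701,16,267/4,147.32, 350]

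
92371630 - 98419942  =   - 6048312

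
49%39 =10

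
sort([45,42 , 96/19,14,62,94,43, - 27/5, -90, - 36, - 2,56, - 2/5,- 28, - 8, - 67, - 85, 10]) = [ - 90, - 85, - 67, - 36, - 28, - 8, - 27/5, - 2, - 2/5 , 96/19,10,14,  42,43, 45, 56,62,  94] 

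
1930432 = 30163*64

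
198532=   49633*4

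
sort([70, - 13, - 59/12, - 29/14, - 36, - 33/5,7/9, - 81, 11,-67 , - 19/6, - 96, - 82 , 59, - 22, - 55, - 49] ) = [  -  96 , - 82, - 81, - 67, - 55, - 49,  -  36, - 22, - 13, - 33/5, - 59/12, - 19/6, - 29/14,7/9,11, 59, 70 ]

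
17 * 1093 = 18581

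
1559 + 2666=4225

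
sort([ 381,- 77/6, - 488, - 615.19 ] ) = [-615.19,-488, - 77/6,381 ] 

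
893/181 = 4  +  169/181 = 4.93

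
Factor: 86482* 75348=6516245736=2^3*3^2*7^1*11^1*13^1*23^1*3931^1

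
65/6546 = 65/6546 = 0.01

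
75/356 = 75/356 = 0.21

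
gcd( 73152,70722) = 18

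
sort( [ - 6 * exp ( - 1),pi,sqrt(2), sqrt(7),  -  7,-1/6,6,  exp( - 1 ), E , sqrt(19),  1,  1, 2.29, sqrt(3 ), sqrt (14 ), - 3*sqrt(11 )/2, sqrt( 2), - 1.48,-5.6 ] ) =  [ - 7,  -  5.6, - 3*sqrt(11)/2, - 6*exp(  -  1),- 1.48, - 1/6,  exp( - 1 ),  1, 1,sqrt(2 ),  sqrt( 2) , sqrt(3),2.29,sqrt(7), E, pi,sqrt(14 ) , sqrt( 19 ),  6 ]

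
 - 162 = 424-586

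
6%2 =0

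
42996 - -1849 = 44845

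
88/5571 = 88/5571  =  0.02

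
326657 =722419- 395762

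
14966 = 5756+9210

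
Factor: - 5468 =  - 2^2*1367^1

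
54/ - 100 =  - 1+23/50 = - 0.54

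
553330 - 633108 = - 79778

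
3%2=1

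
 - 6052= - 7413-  - 1361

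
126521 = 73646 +52875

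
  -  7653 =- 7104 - 549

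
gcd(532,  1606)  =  2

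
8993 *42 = 377706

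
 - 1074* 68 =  - 73032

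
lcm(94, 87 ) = 8178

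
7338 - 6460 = 878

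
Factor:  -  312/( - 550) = 2^2*  3^1*5^( - 2) *11^( - 1 ) *13^1=156/275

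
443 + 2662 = 3105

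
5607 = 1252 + 4355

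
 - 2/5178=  - 1 + 2588/2589= -  0.00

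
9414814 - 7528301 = 1886513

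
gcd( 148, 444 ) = 148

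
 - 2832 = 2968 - 5800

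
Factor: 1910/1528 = 5/4 = 2^( - 2 ) * 5^1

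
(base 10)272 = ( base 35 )7r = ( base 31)8O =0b100010000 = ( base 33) 88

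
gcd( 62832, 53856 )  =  8976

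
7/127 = 7/127 = 0.06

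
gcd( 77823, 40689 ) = 9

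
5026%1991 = 1044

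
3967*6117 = 24266139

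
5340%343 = 195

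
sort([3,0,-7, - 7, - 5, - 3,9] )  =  [-7, -7, - 5,- 3, 0 , 3,9 ]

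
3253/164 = 3253/164  =  19.84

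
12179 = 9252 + 2927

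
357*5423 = 1936011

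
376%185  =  6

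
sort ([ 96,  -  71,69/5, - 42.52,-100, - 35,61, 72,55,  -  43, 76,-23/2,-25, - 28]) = [ - 100 , - 71,  -  43, - 42.52, - 35, - 28,  -  25,  -  23/2,69/5,  55, 61,  72, 76,96]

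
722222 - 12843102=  - 12120880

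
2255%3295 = 2255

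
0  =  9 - 9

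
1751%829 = 93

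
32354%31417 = 937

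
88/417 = 88/417  =  0.21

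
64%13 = 12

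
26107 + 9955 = 36062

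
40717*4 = 162868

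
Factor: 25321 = 25321^1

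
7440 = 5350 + 2090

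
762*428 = 326136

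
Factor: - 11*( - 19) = 209= 11^1*19^1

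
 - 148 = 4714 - 4862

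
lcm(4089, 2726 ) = 8178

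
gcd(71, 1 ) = 1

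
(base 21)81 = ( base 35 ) 4t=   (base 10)169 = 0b10101001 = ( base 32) 59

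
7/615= 7/615 = 0.01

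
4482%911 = 838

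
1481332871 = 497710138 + 983622733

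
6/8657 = 6/8657 = 0.00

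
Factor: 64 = 2^6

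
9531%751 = 519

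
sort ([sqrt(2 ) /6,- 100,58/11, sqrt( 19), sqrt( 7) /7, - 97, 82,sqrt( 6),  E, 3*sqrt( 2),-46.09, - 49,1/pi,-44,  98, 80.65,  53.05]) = [ -100, - 97 , - 49 , - 46.09, - 44 , sqrt(2) /6,  1/pi,sqrt (7)/7,sqrt( 6),E,3 * sqrt(2 ),  sqrt( 19 ),58/11, 53.05,80.65,82,98] 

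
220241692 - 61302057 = 158939635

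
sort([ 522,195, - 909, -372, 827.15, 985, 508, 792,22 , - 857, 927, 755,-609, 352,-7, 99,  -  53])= [ - 909, - 857, - 609,- 372, - 53, - 7, 22, 99, 195 , 352 , 508, 522,755, 792, 827.15, 927, 985 ]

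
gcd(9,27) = 9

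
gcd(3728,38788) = 4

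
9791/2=9791/2 = 4895.50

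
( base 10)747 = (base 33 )ml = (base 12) 523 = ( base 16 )2EB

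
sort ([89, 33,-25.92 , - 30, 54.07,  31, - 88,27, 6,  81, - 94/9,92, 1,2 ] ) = [-88, - 30, - 25.92,-94/9,1, 2,6,27,31, 33, 54.07 , 81 , 89, 92]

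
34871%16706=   1459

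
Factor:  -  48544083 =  - 3^3*7^1*419^1*613^1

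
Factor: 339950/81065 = 2^1*5^1*13^1*31^(-1) = 130/31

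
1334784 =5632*237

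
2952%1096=760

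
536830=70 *7669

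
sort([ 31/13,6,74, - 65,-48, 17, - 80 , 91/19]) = [ - 80, - 65, - 48, 31/13, 91/19, 6, 17, 74] 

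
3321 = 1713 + 1608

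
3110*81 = 251910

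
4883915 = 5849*835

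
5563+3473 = 9036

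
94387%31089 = 1120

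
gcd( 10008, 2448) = 72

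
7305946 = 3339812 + 3966134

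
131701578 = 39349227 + 92352351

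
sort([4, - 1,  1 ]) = [-1, 1,4]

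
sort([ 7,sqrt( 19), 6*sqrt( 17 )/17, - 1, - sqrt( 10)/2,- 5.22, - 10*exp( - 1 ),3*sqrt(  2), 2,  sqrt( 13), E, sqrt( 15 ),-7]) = [  -  7, -5.22, - 10*exp( - 1), - sqrt( 10)/2, - 1,6*sqrt( 17)/17,2, E, sqrt( 13),sqrt(15 ),  3*sqrt( 2), sqrt(19 ),7] 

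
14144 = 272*52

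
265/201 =1 + 64/201= 1.32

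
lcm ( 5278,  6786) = 47502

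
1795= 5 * 359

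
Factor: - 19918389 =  - 3^1*29^1 * 283^1*809^1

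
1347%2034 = 1347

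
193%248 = 193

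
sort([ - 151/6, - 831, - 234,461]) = [ -831,  -  234, - 151/6,461 ]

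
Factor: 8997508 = 2^2*13^1*23^1*7523^1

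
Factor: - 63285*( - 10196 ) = 2^2*3^1*5^1*2549^1*4219^1 = 645253860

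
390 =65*6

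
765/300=51/20= 2.55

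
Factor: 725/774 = 2^( - 1 )*3^(- 2 )*5^2*29^1*43^( - 1 ) 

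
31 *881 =27311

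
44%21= 2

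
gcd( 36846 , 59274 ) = 1602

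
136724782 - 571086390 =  - 434361608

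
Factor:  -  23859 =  - 3^2*11^1*241^1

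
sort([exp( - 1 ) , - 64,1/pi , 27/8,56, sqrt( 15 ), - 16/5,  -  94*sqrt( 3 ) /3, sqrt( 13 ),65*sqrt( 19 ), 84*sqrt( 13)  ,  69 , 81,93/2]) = [ - 64, - 94*sqrt( 3)/3,  -  16/5, 1/pi,exp( - 1 ),27/8,sqrt( 13),sqrt(15) , 93/2,56, 69,81,65*sqrt( 19 ),84* sqrt ( 13 ) ] 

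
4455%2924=1531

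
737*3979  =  2932523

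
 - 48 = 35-83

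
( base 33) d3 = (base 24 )I0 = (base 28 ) fc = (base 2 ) 110110000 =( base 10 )432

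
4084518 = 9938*411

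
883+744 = 1627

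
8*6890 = 55120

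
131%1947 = 131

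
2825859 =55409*51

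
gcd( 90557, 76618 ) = 1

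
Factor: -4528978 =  - 2^1*83^1*27283^1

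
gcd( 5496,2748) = 2748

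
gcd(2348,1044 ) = 4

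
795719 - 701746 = 93973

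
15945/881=15945/881=   18.10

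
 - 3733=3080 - 6813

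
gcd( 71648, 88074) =2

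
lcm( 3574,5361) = 10722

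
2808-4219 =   -  1411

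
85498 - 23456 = 62042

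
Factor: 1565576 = 2^3*195697^1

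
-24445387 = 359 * (- 68093)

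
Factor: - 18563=-19^1*977^1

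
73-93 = -20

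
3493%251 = 230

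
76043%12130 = 3263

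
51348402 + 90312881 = 141661283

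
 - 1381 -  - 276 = -1105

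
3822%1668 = 486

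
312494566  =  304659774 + 7834792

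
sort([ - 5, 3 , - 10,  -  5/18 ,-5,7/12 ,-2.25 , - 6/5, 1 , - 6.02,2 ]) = [ - 10, - 6.02 , - 5,-5, - 2.25, - 6/5, - 5/18, 7/12,  1,2,3 ] 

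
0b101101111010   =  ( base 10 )2938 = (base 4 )231322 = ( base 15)d0d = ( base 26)490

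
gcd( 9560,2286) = 2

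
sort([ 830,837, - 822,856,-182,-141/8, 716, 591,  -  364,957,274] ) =[-822, - 364 , - 182,  -  141/8, 274,591,716,830,837,856,957 ] 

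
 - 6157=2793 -8950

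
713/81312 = 713/81312 = 0.01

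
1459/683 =1459/683 = 2.14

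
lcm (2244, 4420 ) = 145860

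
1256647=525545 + 731102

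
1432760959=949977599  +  482783360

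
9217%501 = 199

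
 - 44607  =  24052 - 68659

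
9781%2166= 1117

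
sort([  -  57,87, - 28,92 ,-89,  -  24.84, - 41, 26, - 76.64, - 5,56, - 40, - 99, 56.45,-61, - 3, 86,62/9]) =[ - 99, - 89, - 76.64, - 61, - 57, - 41, - 40, - 28 , - 24.84,  -  5, - 3,62/9,26,56, 56.45, 86 , 87,92]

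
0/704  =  0 = 0.00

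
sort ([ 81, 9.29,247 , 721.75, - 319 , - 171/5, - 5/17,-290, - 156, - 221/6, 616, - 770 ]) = [- 770, - 319,-290 , - 156, - 221/6,  -  171/5, - 5/17 , 9.29, 81 , 247, 616, 721.75] 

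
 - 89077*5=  - 445385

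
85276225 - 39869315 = 45406910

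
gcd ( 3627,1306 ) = 1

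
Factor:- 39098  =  -2^1*113^1*173^1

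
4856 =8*607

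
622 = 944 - 322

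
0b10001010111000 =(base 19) 15bf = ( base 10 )8888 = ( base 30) 9Q8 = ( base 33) 85b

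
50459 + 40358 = 90817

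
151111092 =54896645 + 96214447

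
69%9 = 6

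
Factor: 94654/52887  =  2^1*3^ (-1 )*7^1*17^(- 2 )*61^( - 1) * 6761^1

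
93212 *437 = 40733644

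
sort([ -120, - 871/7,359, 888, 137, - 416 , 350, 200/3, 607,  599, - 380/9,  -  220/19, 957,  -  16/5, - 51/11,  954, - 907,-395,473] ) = [ - 907, - 416, - 395, - 871/7, - 120, - 380/9,- 220/19, - 51/11, - 16/5,  200/3 , 137, 350, 359,  473,599, 607, 888, 954,957] 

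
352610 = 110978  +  241632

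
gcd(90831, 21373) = 1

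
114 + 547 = 661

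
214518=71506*3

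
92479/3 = 92479/3 = 30826.33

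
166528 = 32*5204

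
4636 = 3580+1056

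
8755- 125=8630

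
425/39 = 10 + 35/39 = 10.90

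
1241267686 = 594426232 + 646841454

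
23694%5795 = 514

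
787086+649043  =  1436129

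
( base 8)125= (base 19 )49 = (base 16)55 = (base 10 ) 85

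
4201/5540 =4201/5540 = 0.76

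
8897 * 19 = 169043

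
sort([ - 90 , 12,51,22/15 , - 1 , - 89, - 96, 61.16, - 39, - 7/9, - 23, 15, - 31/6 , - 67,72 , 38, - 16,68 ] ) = [ -96, - 90, - 89, - 67, - 39, - 23 , - 16, - 31/6,- 1, - 7/9 , 22/15,12, 15,38, 51,  61.16 , 68, 72] 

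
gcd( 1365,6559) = 7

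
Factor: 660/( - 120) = - 11/2 = - 2^(  -  1)*11^1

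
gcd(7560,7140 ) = 420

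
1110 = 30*37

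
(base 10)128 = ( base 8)200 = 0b10000000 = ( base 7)242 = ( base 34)3q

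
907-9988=-9081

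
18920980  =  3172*5965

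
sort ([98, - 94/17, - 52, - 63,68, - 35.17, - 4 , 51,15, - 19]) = [ - 63, - 52, - 35.17,- 19, -94/17, - 4,15,51,68 , 98]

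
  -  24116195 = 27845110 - 51961305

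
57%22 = 13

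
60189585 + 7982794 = 68172379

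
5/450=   1/90 = 0.01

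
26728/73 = 366 + 10/73 = 366.14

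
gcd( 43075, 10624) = 1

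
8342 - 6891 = 1451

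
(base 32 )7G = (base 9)286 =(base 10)240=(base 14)132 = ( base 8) 360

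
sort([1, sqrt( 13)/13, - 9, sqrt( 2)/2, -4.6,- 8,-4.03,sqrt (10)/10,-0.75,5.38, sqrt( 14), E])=[ - 9, - 8,-4.6, - 4.03, - 0.75, sqrt(13)/13, sqrt( 10)/10, sqrt( 2) /2, 1  ,  E,  sqrt(14), 5.38]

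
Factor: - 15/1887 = -5/629= - 5^1*17^(-1 ) * 37^( - 1 ) 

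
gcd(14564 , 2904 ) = 44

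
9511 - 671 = 8840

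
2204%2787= 2204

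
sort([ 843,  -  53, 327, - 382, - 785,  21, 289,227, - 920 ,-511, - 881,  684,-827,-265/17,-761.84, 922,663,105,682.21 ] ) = [-920,-881,-827, - 785, - 761.84, -511, - 382, - 53,-265/17, 21,105,227, 289, 327 , 663, 682.21,684, 843, 922]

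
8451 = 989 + 7462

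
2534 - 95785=- 93251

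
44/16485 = 44/16485 = 0.00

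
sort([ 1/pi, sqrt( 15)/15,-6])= [ - 6,sqrt( 15)/15,  1/pi ] 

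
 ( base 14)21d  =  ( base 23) i5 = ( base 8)643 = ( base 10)419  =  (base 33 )cn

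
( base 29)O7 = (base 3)222001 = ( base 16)2BF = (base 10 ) 703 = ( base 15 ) 31d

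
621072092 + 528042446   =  1149114538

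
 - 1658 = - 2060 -  -  402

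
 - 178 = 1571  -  1749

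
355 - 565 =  - 210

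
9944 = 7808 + 2136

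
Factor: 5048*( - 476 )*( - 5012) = 12043074176= 2^7*7^2 * 17^1*179^1*631^1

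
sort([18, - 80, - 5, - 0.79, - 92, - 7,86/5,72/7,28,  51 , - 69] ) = [ - 92, -80, - 69, - 7, - 5, - 0.79,72/7,86/5,18, 28, 51 ]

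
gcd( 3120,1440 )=240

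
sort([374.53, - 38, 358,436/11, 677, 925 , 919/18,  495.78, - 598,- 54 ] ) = [- 598, - 54,  -  38,  436/11, 919/18,358, 374.53, 495.78,677, 925]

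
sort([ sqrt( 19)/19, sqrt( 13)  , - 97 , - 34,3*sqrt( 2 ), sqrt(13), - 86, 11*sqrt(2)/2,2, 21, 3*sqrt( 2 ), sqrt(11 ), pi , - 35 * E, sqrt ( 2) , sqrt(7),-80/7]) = [ -97,  -  35*E, - 86, - 34, - 80/7, sqrt ( 19 ) /19,  sqrt (2) , 2, sqrt( 7),pi, sqrt(11 ),sqrt( 13),sqrt(13 ),3*sqrt(2 ), 3*sqrt (2), 11*sqrt(2 ) /2 , 21] 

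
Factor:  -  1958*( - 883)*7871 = 13608282094 = 2^1*  11^1*17^1* 89^1*463^1*883^1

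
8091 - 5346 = 2745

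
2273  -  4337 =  - 2064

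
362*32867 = 11897854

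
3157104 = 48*65773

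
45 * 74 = 3330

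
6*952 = 5712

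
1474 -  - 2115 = 3589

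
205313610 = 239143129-33829519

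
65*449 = 29185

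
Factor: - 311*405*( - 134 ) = 16877970 =2^1*3^4*5^1*67^1*311^1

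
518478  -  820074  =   -301596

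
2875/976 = 2875/976 = 2.95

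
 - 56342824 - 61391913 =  - 117734737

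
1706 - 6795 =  - 5089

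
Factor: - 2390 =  - 2^1*5^1*239^1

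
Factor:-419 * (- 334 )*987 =2^1*3^1  *7^1*47^1*167^1 * 419^1  =  138126702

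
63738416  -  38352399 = 25386017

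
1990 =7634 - 5644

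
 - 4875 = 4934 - 9809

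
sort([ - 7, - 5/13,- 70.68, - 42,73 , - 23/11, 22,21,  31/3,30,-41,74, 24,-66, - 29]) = [- 70.68, -66, -42,- 41, - 29, - 7, - 23/11,  -  5/13, 31/3,21,22,24,30, 73, 74 ]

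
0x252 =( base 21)176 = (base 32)ii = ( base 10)594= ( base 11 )4A0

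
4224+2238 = 6462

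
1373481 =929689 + 443792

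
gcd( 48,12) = 12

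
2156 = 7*308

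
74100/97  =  74100/97 = 763.92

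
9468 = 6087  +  3381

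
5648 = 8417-2769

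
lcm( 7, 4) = 28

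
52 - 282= - 230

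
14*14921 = 208894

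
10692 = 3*3564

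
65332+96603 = 161935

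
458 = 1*458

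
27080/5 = 5416 = 5416.00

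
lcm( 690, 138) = 690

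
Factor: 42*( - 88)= -3696=- 2^4 * 3^1*7^1*11^1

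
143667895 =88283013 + 55384882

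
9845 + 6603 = 16448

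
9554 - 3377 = 6177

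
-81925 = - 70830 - 11095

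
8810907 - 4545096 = 4265811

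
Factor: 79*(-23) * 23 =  - 23^2*79^1  =  - 41791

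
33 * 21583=712239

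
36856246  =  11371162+25485084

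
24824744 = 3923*6328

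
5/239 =5/239 =0.02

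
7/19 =7/19 =0.37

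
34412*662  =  22780744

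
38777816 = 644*60214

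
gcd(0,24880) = 24880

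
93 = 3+90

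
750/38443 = 750/38443=0.02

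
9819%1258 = 1013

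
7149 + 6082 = 13231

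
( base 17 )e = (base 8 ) 16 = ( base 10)14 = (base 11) 13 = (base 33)e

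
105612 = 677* 156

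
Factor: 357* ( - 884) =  - 2^2*3^1*7^1*13^1*17^2 = - 315588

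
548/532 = 137/133 = 1.03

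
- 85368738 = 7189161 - 92557899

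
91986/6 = 15331= 15331.00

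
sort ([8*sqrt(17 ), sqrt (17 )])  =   [ sqrt (17),8*sqrt( 17)] 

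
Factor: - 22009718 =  - 2^1*101^1*108959^1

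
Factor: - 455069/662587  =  - 557/811 = - 557^1*811^( - 1)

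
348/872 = 87/218=0.40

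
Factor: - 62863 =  - 37^1*1699^1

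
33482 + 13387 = 46869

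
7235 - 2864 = 4371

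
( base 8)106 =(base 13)55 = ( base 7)130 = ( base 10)70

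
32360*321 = 10387560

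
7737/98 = 7737/98 = 78.95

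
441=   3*147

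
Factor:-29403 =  - 3^5*11^2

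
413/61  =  6+47/61=6.77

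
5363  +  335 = 5698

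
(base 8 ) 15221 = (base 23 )cjg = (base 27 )98O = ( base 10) 6801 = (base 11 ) 5123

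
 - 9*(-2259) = 20331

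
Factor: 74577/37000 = 2^ ( - 3 ) * 3^1*5^(  -  3) * 37^( - 1)*24859^1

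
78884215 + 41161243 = 120045458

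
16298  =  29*562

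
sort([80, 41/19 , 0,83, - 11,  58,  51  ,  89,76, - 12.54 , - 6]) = [ - 12.54, - 11, - 6, 0, 41/19, 51,58  ,  76, 80, 83, 89 ] 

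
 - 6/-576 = 1/96 = 0.01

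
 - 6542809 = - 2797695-3745114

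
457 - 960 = - 503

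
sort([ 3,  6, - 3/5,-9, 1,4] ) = [ -9, - 3/5,1 , 3,4,6 ]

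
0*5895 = 0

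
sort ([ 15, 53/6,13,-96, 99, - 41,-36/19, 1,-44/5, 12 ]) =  [  -  96, - 41,-44/5, - 36/19 , 1,53/6, 12,13 , 15, 99]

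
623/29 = 21+14/29 = 21.48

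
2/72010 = 1/36005 = 0.00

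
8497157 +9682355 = 18179512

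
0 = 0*18677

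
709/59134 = 709/59134 = 0.01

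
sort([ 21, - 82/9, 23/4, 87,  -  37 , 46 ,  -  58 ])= [ -58, - 37, - 82/9,23/4, 21, 46, 87] 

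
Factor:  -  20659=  - 73^1* 283^1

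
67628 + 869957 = 937585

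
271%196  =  75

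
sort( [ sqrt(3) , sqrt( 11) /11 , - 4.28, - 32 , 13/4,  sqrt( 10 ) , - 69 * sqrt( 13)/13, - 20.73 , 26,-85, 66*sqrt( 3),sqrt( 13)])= [ -85, - 32, - 20.73, - 69 * sqrt(13)/13, - 4.28, sqrt (11) /11, sqrt(3), sqrt( 10 ),13/4,sqrt( 13), 26,  66*sqrt( 3)]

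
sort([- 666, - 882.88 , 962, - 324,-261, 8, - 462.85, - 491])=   [  -  882.88,-666, - 491,-462.85, - 324, - 261,8, 962]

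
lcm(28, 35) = 140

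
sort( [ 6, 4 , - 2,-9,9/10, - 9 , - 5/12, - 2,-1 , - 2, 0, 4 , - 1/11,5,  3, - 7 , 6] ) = [ - 9,  -  9, - 7, - 2,  -  2, - 2,-1, - 5/12,-1/11  ,  0, 9/10, 3,  4, 4, 5,6,6]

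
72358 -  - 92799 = 165157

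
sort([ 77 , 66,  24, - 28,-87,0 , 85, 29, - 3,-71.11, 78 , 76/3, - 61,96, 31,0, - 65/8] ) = [ - 87, - 71.11, - 61,  -  28, - 65/8 , - 3,0,0,24, 76/3, 29, 31, 66, 77, 78,  85,96 ]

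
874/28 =437/14 = 31.21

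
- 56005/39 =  - 56005/39=-1436.03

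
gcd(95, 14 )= 1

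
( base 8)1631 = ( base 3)1021010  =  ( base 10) 921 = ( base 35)qb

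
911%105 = 71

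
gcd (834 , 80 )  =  2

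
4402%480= 82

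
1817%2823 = 1817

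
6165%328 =261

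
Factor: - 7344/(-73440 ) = 1/10 = 2^( - 1)*5^( - 1)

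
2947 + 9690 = 12637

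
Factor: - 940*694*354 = - 230935440   =  - 2^4 *3^1*5^1*47^1*59^1*347^1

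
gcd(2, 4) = 2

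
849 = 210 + 639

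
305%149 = 7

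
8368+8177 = 16545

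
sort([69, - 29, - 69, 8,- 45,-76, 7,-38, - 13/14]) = [ -76,  -  69, - 45, - 38, - 29,  -  13/14, 7, 8, 69]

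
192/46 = 96/23  =  4.17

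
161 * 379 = 61019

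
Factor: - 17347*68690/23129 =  - 2^1*5^1*11^1*19^1  *83^1*101^( - 1)*229^( - 1)*6869^1  =  - 1191565430/23129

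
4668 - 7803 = -3135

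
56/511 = 8/73 = 0.11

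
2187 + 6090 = 8277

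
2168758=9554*227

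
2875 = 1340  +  1535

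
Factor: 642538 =2^1*13^2 *1901^1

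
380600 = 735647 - 355047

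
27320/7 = 3902 + 6/7 = 3902.86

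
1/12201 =1/12201=0.00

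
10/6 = 1 +2/3 = 1.67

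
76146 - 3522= 72624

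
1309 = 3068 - 1759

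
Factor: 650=2^1 *5^2*13^1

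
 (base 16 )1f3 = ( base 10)499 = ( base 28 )HN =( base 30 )GJ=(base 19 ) 175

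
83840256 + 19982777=103823033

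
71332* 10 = 713320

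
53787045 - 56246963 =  - 2459918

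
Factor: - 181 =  - 181^1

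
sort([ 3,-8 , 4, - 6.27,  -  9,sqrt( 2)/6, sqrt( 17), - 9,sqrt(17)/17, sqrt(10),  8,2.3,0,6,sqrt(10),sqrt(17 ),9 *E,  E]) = [ - 9 , - 9, - 8, - 6.27 , 0,  sqrt (2)/6 , sqrt(17 ) /17 , 2.3,E,3,sqrt( 10), sqrt( 10),4,sqrt( 17), sqrt(17 ), 6,  8, 9 * E]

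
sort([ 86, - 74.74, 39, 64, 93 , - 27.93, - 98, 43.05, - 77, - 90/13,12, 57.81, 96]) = [- 98, - 77, - 74.74, - 27.93, - 90/13,12, 39, 43.05,  57.81, 64,86,93 , 96 ] 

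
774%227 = 93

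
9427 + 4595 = 14022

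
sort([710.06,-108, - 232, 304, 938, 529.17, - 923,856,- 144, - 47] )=[ - 923,-232, - 144, - 108, - 47, 304,  529.17, 710.06, 856, 938 ]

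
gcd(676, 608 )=4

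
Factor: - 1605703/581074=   -  2^ (-1)  *  11^1 * 13^ (  -  1) * 61^1*2393^1*22349^(-1)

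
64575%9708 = 6327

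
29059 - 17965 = 11094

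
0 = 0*4724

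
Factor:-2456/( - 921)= 8/3=2^3*3^( - 1) 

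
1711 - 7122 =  - 5411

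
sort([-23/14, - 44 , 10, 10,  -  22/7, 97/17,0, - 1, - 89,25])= [ - 89,  -  44, - 22/7, -23/14, - 1,0, 97/17 , 10,10,25 ]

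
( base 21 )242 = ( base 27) 18N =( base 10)968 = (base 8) 1710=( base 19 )2CI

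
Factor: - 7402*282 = - 2087364= -  2^2*3^1* 47^1*3701^1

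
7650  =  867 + 6783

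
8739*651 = 5689089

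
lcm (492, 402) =32964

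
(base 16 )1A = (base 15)1B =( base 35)q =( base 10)26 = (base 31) Q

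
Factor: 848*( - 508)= - 430784 = - 2^6*53^1*127^1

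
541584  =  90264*6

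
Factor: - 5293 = - 67^1*79^1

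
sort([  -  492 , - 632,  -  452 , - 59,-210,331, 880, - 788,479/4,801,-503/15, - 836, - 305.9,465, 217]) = [ - 836,-788, - 632, - 492, - 452, - 305.9, - 210,- 59, - 503/15, 479/4 , 217, 331,  465,801,  880]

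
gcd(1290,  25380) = 30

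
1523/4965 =1523/4965 = 0.31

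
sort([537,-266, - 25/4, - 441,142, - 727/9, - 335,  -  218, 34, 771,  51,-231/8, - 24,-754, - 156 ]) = [ - 754 , -441, - 335, - 266,- 218, - 156, - 727/9, - 231/8, -24, - 25/4,34, 51,  142, 537, 771 ] 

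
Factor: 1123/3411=3^( - 2)*379^(-1 )*1123^1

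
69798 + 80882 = 150680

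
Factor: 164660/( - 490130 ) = - 2^1 * 23^(-1 )*2131^ (-1 )*8233^1 = - 16466/49013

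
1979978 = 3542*559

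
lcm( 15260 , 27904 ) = 976640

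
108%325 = 108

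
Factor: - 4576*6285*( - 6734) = 2^6*3^1*5^1 * 7^1*11^1 * 13^2*37^1 *419^1 = 193670917440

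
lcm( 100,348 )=8700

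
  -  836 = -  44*19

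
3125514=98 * 31893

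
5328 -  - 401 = 5729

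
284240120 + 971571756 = 1255811876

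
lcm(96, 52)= 1248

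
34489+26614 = 61103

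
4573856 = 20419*224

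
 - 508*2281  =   - 1158748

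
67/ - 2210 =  - 67/2210= - 0.03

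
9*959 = 8631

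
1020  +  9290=10310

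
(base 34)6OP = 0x1E61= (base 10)7777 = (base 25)CB2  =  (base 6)100001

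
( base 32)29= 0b1001001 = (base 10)73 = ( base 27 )2J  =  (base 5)243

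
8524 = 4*2131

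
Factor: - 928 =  - 2^5*29^1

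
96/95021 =96/95021 = 0.00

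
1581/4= 395 + 1/4  =  395.25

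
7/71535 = 7/71535 = 0.00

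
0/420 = 0 = 0.00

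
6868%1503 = 856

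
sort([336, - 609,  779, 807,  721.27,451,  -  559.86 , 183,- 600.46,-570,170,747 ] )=[ - 609, -600.46, - 570,-559.86,170,183,336,  451, 721.27 , 747,779, 807]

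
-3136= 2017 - 5153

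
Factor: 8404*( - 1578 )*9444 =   -  2^5*3^2*11^1*191^1*263^1 *787^1 =- 125241719328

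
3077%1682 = 1395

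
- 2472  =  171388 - 173860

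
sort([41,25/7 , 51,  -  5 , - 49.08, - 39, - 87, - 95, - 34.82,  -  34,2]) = [-95, - 87, - 49.08, - 39, - 34.82,  -  34, - 5, 2, 25/7,  41, 51 ]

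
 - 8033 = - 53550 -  - 45517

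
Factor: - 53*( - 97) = 53^1*97^1 = 5141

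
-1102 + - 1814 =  - 2916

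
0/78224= 0 = 0.00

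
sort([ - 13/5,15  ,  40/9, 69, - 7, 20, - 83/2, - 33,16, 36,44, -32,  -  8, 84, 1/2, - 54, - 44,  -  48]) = [ - 54, - 48, - 44, - 83/2,  -  33,  -  32, - 8, - 7, - 13/5, 1/2,40/9, 15, 16, 20,  36,44, 69, 84]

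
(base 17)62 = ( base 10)104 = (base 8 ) 150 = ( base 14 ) 76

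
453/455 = 453/455 = 1.00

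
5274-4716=558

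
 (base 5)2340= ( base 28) C9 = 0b101011001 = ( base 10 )345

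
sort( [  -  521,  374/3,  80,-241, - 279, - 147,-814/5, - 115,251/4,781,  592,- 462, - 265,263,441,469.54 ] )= [ - 521, -462, - 279, - 265 , - 241, - 814/5,-147, - 115, 251/4,80 , 374/3, 263,441,469.54,592 , 781 ] 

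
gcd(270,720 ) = 90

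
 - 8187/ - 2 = 4093+1/2 = 4093.50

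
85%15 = 10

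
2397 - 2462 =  - 65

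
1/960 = 1/960  =  0.00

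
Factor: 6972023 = 17^1 *410119^1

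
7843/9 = 7843/9 = 871.44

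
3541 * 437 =1547417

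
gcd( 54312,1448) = 8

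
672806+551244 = 1224050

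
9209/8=1151  +  1/8 = 1151.12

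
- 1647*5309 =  - 8743923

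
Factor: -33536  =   - 2^8*131^1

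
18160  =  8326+9834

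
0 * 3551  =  0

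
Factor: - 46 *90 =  - 2^2*3^2*5^1*23^1 =- 4140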